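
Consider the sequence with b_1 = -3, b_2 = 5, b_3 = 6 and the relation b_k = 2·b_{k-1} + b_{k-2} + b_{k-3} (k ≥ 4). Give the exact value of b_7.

249

Iterate the recurrence:
b_4 = 14  b_5 = 39  b_6 = 98  b_7 = 249.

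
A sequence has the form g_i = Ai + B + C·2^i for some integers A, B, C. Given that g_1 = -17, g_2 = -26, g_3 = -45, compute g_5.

Write the equations: A + B + 2C = -17; 2A + B + 4C = -26; 3A + B + 8C = -45.
Subtracting the first from the second: A + 2C = -9.
Subtracting the second from the third: A + 4C = -19.
Solving: C = -5, A = 1, then B = -8.
So g_i = 1·i + (-8) + (-5)·2^i; at i=5 this is -163.

-163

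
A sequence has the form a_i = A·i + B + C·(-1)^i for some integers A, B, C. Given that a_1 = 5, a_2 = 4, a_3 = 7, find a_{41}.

The three given values yield: A + B - C = 5; 2A + B + C = 4; 3A + B - C = 7.
Subtracting the first from the second: A + 2C = -1.
Subtracting the second from the third: A - 2C = 3.
Solving: C = -1, A = 1, then B = 3.
Therefore a_{41} = 41 + 3 + (-1)·(-1) = 45.

45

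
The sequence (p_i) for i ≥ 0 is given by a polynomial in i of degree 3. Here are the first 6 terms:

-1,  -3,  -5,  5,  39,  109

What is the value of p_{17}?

8125

1st diffs: -2, -2, 10, 34, 70.
2nd diffs: 0, 12, 24, 36.
3rd diffs: 12, 12, 12 (constant).
Newton forward-difference form: p_i = -1 + (-2)·C(i,1) + 12·C(i,3).
At i = 17: i = 17, so p_{17} = -1 - 34 + 8160 = 8125.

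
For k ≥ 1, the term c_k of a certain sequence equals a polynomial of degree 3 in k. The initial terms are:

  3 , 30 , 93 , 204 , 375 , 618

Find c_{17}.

1st diffs: 27, 63, 111, 171, 243.
2nd diffs: 36, 48, 60, 72.
3rd diffs: 12, 12, 12 (constant).
So c_k = 2k^3 + 6k^2 - 5k.
Evaluating at k = 17 gives c_{17} = 11475.

11475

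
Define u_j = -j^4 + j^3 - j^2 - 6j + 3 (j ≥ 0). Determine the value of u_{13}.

-26608

u_{13} = -1·13^4 + 1·13^3 - 1·13^2 - 6·13 + 3 = -26608.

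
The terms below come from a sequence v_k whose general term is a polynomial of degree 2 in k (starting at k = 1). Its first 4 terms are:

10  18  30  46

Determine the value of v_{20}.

846

1st diffs: 8, 12, 16.
2nd diffs: 4, 4 (constant).
Newton forward-difference form: v_k = 10 + 8·C(k-1,1) + 4·C(k-1,2).
At k = 20: k-1 = 19, so v_{20} = 10 + 152 + 684 = 846.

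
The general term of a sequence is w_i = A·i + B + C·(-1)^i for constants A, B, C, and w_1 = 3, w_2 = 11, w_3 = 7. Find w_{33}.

67

The three given values yield: A + B - C = 3; 2A + B + C = 11; 3A + B - C = 7.
Subtracting the first from the second: A + 2C = 8.
Subtracting the second from the third: A - 2C = -4.
Solving: C = 3, A = 2, then B = 4.
So w_i = 2·i + 4 + 3·(-1)^i; at i=33 this is 67.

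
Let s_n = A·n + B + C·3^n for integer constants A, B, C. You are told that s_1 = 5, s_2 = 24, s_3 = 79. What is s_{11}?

531447

At n = 1, 2, 3: A + B + 3C = 5; 2A + B + 9C = 24; 3A + B + 27C = 79.
Subtracting the first from the second: A + 6C = 19.
Subtracting the second from the third: A + 18C = 55.
Solving: C = 3, A = 1, then B = -5.
Hence s_{11} = 1·11 + (-5) + 3·177147 = 531447.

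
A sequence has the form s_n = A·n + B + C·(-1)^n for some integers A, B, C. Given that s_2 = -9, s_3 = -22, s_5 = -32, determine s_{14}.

-69

Plug in n = 2, 3, 5: 2A + B + C = -9; 3A + B - C = -22; 5A + B - C = -32.
Subtracting the first from the second: A - 2C = -13.
Subtracting the second from the third: 2A = -10.
Solving: C = 4, A = -5, then B = -3.
So s_n = -5·n + (-3) + 4·(-1)^n; at n=14 this is -69.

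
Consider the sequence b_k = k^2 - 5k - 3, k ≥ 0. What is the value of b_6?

3

b_6 = 1·6^2 - 5·6 - 3 = 3.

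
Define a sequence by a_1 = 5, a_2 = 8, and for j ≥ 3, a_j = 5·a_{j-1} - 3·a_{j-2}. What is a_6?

Step forward from the initial values:
a_3 = 25;  a_4 = 101;  a_5 = 430;  a_6 = 1847.

1847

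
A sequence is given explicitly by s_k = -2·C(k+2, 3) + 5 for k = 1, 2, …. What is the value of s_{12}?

C(14, 3) = 364, so s_{12} = -723.

-723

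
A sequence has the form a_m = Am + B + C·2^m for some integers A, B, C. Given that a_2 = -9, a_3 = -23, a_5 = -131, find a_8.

-1233

At m = 2, 3, 5: 2A + B + 4C = -9; 3A + B + 8C = -23; 5A + B + 32C = -131.
Subtracting the first from the second: A + 4C = -14.
Subtracting the second from the third: 2A + 24C = -108.
Solving: C = -5, A = 6, then B = -1.
So a_m = 6·m + (-1) + (-5)·2^m; at m=8 this is -1233.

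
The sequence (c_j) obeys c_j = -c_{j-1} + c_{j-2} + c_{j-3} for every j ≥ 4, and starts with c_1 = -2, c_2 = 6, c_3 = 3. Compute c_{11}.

Applying the relation repeatedly:
c_4 = 1;  c_5 = 8;  c_6 = -4;  c_7 = 13;  c_8 = -9;  c_9 = 18;  c_{10} = -14;  c_{11} = 23.

23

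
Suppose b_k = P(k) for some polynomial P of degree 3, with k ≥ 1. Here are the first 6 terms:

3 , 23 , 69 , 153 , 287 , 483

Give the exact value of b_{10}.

2127

1st diffs: 20, 46, 84, 134, 196.
2nd diffs: 26, 38, 50, 62.
3rd diffs: 12, 12, 12 (constant).
Newton forward-difference form: b_k = 3 + 20·C(k-1,1) + 26·C(k-1,2) + 12·C(k-1,3).
At k = 10: k-1 = 9, so b_{10} = 3 + 180 + 936 + 1008 = 2127.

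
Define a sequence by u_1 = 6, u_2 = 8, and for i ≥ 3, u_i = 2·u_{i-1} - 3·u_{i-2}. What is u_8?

Step forward from the initial values:
u_3 = -2; u_4 = -28; u_5 = -50; u_6 = -16; u_7 = 118; u_8 = 284.

284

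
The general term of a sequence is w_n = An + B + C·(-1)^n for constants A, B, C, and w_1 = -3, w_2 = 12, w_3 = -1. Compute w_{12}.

Write the equations: A + B - C = -3; 2A + B + C = 12; 3A + B - C = -1.
Subtracting the first from the second: A + 2C = 15.
Subtracting the second from the third: A - 2C = -13.
Solving: C = 7, A = 1, then B = 3.
Hence w_{12} = 1·12 + 3 + 7·1 = 22.

22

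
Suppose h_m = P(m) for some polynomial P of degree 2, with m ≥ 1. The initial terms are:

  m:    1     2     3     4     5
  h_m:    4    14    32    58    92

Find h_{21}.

1st diffs: 10, 18, 26, 34.
2nd diffs: 8, 8, 8 (constant).
So h_m = 4m^2 - 2m + 2.
Evaluating at m = 21 gives h_{21} = 1724.

1724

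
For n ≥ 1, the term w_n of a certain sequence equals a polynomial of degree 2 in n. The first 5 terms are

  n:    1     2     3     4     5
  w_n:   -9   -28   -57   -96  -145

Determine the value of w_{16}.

-1344

1st diffs: -19, -29, -39, -49.
2nd diffs: -10, -10, -10 (constant).
Newton forward-difference form: w_n = -9 + (-19)·C(n-1,1) + (-10)·C(n-1,2).
At n = 16: n-1 = 15, so w_{16} = -9 - 285 - 1050 = -1344.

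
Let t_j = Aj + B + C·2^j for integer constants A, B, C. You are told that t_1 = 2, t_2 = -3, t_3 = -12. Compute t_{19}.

At j = 1, 2, 3: A + B + 2C = 2; 2A + B + 4C = -3; 3A + B + 8C = -12.
Subtracting the first from the second: A + 2C = -5.
Subtracting the second from the third: A + 4C = -9.
Solving: C = -2, A = -1, then B = 7.
Hence t_{19} = -1·19 + 7 + (-2)·524288 = -1048588.

-1048588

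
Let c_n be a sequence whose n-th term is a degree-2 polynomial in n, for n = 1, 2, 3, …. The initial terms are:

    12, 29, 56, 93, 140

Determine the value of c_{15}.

1st diffs: 17, 27, 37, 47.
2nd diffs: 10, 10, 10 (constant).
So c_n = 5n^2 + 2n + 5.
Evaluating at n = 15 gives c_{15} = 1160.

1160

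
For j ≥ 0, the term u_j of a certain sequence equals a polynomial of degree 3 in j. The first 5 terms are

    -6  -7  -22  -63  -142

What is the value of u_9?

1st diffs: -1, -15, -41, -79.
2nd diffs: -14, -26, -38.
3rd diffs: -12, -12 (constant).
So u_j = -2j^3 - j^2 + 2j - 6.
Evaluating at j = 9 gives u_9 = -1527.

-1527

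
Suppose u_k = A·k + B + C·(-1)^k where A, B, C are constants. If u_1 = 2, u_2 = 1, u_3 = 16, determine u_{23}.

Plug in k = 1, 2, 3: A + B - C = 2; 2A + B + C = 1; 3A + B - C = 16.
Subtracting the first from the second: A + 2C = -1.
Subtracting the second from the third: A - 2C = 15.
Solving: C = -4, A = 7, then B = -9.
Hence u_{23} = 7·23 + (-9) + (-4)·(-1) = 156.

156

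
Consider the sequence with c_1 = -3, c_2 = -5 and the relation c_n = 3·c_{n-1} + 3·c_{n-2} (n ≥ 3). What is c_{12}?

c_3 = -24; c_4 = -87; c_5 = -333; c_6 = -1260; c_7 = -4779; c_8 = -18117; c_9 = -68688; c_{10} = -260415; c_{11} = -987309; c_{12} = -3743172.

-3743172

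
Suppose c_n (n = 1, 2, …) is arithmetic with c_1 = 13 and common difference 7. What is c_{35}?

c_n = 13 + (n - 1)·7.
c_{35} = 13 + 34·7 = 251.

251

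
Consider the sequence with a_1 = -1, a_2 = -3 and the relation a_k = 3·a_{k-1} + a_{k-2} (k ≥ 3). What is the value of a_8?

a_3 = -10; a_4 = -33; a_5 = -109; a_6 = -360; a_7 = -1189; a_8 = -3927.

-3927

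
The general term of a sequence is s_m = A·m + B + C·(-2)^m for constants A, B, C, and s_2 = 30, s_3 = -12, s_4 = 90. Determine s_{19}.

-2097036

The three given values yield: 2A + B + 4C = 30; 3A + B - 8C = -12; 4A + B + 16C = 90.
Subtracting the first from the second: A - 12C = -42.
Subtracting the second from the third: A + 24C = 102.
Solving: C = 4, A = 6, then B = 2.
So s_m = 6·m + 2 + 4·(-2)^m; at m=19 this is -2097036.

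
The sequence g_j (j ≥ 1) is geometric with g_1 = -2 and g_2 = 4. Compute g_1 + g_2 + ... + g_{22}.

2796202

Common ratio r = -2.
g_j = (-2)·(-2)^(j-1).
S = (-2)·((-2)^22 - 1)/(-2 - 1) = (-2)·(4194304 - 1)/(-3) = 2796202.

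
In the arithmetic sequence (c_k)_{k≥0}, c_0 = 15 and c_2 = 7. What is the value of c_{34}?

-121

Common difference d = (7 - 15) / (2 - 0) = -4.
c_k = 15 + (k - 0)·(-4).
c_{34} = 15 + 34·(-4) = -121.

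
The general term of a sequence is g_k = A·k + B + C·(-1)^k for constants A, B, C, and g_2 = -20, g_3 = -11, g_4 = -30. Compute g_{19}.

-91

The three given values yield: 2A + B + C = -20; 3A + B - C = -11; 4A + B + C = -30.
Subtracting the first from the second: A - 2C = 9.
Subtracting the second from the third: A + 2C = -19.
Solving: C = -7, A = -5, then B = -3.
Therefore g_{19} = -95 + (-3) + (-7)·(-1) = -91.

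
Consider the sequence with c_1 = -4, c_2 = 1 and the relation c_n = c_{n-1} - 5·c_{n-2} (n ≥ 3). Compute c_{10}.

-5864

Compute successive terms:
c_3 = 21; c_4 = 16; c_5 = -89; c_6 = -169; c_7 = 276; c_8 = 1121; c_9 = -259; c_{10} = -5864.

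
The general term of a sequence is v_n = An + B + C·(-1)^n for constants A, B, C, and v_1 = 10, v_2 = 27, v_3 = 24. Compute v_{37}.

262

Plug in n = 1, 2, 3: A + B - C = 10; 2A + B + C = 27; 3A + B - C = 24.
Subtracting the first from the second: A + 2C = 17.
Subtracting the second from the third: A - 2C = -3.
Solving: C = 5, A = 7, then B = 8.
Hence v_{37} = 7·37 + 8 + 5·(-1) = 262.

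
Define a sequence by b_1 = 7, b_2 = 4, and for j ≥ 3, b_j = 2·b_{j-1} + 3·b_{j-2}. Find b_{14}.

Iterate the recurrence:
b_3 = 29;  b_4 = 70;  b_5 = 227;  …;  b_{11} = 162389;  b_{12} = 487150;  b_{13} = 1461467;  b_{14} = 4384384.
(Characteristic roots are 3 and -1.)

4384384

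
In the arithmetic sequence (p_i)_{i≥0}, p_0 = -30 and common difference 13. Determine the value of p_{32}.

p_i = -30 + (i - 0)·13.
p_{32} = -30 + 32·13 = 386.

386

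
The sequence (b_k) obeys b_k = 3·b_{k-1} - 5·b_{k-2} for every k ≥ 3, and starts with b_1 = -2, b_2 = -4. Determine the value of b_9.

Step forward from the initial values:
b_3 = -2;  b_4 = 14;  b_5 = 52;  b_6 = 86;  b_7 = -2;  b_8 = -436;  b_9 = -1298.

-1298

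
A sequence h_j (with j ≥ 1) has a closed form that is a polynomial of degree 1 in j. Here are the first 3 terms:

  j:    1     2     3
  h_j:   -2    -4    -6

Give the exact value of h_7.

-14

1st diffs: -2, -2 (constant).
So h_j = -2j.
Evaluating at j = 7 gives h_7 = -14.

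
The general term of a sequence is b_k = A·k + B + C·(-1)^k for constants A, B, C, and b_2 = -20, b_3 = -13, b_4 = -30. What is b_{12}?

-70

At k = 2, 3, 4: 2A + B + C = -20; 3A + B - C = -13; 4A + B + C = -30.
Subtracting the first from the second: A - 2C = 7.
Subtracting the second from the third: A + 2C = -17.
Solving: C = -6, A = -5, then B = -4.
Therefore b_{12} = -60 + (-4) + (-6)·1 = -70.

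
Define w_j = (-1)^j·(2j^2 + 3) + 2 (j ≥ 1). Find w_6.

(-1)^6 = 1; 2j^2 + 3 at j=6 is 75; so w_6 = 77.

77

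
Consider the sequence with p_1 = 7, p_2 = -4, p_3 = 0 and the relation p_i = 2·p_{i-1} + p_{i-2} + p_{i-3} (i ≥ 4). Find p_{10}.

Compute successive terms:
p_4 = 3;  p_5 = 2;  p_6 = 7;  p_7 = 19;  p_8 = 47;  p_9 = 120;  p_{10} = 306.

306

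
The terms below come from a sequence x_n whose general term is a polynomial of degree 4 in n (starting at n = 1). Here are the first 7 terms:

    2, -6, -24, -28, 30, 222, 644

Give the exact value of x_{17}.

1st diffs: -8, -18, -4, 58, 192, 422.
2nd diffs: -10, 14, 62, 134, 230.
3rd diffs: 24, 48, 72, 96.
4th diffs: 24, 24, 24 (constant).
So x_n = n^4 - 6n^3 + 6n^2 + n.
Evaluating at n = 17 gives x_{17} = 55794.

55794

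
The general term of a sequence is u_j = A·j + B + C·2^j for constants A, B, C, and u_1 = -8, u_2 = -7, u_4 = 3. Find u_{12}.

4075

Write the equations: A + B + 2C = -8; 2A + B + 4C = -7; 4A + B + 16C = 3.
Subtracting the first from the second: A + 2C = 1.
Subtracting the second from the third: 2A + 12C = 10.
Solving: C = 1, A = -1, then B = -9.
Hence u_{12} = -1·12 + (-9) + 1·4096 = 4075.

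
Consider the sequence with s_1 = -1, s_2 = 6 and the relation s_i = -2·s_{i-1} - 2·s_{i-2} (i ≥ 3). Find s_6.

Step forward from the initial values:
s_3 = -10  s_4 = 8  s_5 = 4  s_6 = -24.

-24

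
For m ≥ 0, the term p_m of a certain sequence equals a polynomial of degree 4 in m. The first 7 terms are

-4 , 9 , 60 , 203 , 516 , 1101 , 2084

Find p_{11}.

1st diffs: 13, 51, 143, 313, 585, 983.
2nd diffs: 38, 92, 170, 272, 398.
3rd diffs: 54, 78, 102, 126.
4th diffs: 24, 24, 24 (constant).
Newton forward-difference form: p_m = -4 + 13·C(m,1) + 38·C(m,2) + 54·C(m,3) + 24·C(m,4).
At m = 11: m = 11, so p_{11} = -4 + 143 + 2090 + 8910 + 7920 = 19059.

19059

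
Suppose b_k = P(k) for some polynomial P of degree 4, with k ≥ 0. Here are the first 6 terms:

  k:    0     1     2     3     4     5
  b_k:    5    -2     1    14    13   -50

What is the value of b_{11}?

-7442

1st diffs: -7, 3, 13, -1, -63.
2nd diffs: 10, 10, -14, -62.
3rd diffs: 0, -24, -48.
4th diffs: -24, -24 (constant).
Newton forward-difference form: b_k = 5 + (-7)·C(k,1) + 10·C(k,2) + (-24)·C(k,4).
At k = 11: k = 11, so b_{11} = 5 - 77 + 550 - 7920 = -7442.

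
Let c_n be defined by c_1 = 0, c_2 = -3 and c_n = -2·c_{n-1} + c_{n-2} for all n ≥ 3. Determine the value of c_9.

1224

Iterate the recurrence:
c_3 = 6;  c_4 = -15;  c_5 = 36;  c_6 = -87;  c_7 = 210;  c_8 = -507;  c_9 = 1224.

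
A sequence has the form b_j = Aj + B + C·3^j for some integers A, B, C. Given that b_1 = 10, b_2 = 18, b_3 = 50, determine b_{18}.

774840914

Plug in j = 1, 2, 3: A + B + 3C = 10; 2A + B + 9C = 18; 3A + B + 27C = 50.
Subtracting the first from the second: A + 6C = 8.
Subtracting the second from the third: A + 18C = 32.
Solving: C = 2, A = -4, then B = 8.
Therefore b_{18} = -72 + 8 + 2·387420489 = 774840914.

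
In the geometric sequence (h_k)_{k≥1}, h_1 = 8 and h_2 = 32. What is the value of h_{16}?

Common ratio r = 4.
h_k = 8·4^(k-1).
h_{16} = 8·4^15 = 8589934592.

8589934592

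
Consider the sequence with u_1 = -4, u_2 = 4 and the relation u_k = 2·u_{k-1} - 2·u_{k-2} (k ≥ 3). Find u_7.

Compute successive terms:
u_3 = 16;  u_4 = 24;  u_5 = 16;  u_6 = -16;  u_7 = -64.

-64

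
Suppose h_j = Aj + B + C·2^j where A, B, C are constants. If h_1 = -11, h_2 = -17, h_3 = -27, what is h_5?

-79

At j = 1, 2, 3: A + B + 2C = -11; 2A + B + 4C = -17; 3A + B + 8C = -27.
Subtracting the first from the second: A + 2C = -6.
Subtracting the second from the third: A + 4C = -10.
Solving: C = -2, A = -2, then B = -5.
Hence h_5 = -2·5 + (-5) + (-2)·32 = -79.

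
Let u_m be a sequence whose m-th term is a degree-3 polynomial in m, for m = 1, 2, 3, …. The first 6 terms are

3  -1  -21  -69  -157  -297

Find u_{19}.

1st diffs: -4, -20, -48, -88, -140.
2nd diffs: -16, -28, -40, -52.
3rd diffs: -12, -12, -12 (constant).
So u_m = -2m^3 + 4m^2 - 2m + 3.
Evaluating at m = 19 gives u_{19} = -12309.

-12309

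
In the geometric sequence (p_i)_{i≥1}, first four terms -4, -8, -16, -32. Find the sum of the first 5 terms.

-124

Common ratio r = 2.
p_i = (-4)·2^(i-1).
S = (-4)·(2^5 - 1)/(2 - 1) = (-4)·(32 - 1)/(1) = -124.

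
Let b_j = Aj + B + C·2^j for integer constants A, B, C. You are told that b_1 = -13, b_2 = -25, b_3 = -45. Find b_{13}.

-32821

At j = 1, 2, 3: A + B + 2C = -13; 2A + B + 4C = -25; 3A + B + 8C = -45.
Subtracting the first from the second: A + 2C = -12.
Subtracting the second from the third: A + 4C = -20.
Solving: C = -4, A = -4, then B = -1.
Therefore b_{13} = -52 + (-1) + (-4)·8192 = -32821.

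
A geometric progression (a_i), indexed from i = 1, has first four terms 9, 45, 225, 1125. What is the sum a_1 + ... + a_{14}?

Common ratio r = 5.
a_i = 9·5^(i-1).
S = 9·(5^14 - 1)/(5 - 1) = 9·(6103515625 - 1)/(4) = 13732910154.

13732910154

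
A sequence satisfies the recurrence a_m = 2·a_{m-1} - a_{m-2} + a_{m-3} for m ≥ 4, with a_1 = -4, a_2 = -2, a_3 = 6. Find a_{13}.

1116

a_4 = 10  a_5 = 12  a_6 = 20  a_7 = 38  a_8 = 68  a_9 = 118  a_{10} = 206  a_{11} = 362  a_{12} = 636  a_{13} = 1116.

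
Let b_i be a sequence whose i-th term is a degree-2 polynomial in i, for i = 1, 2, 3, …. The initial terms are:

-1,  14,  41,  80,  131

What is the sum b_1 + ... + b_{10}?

1st diffs: 15, 27, 39, 51.
2nd diffs: 12, 12, 12 (constant).
So b_i = 6i^2 - 3i - 4.
Continuing: …, 194, 269, 356, 455, …, b_{10} = 566.
Summing i = 1..10 (10 terms) gives 2105.

2105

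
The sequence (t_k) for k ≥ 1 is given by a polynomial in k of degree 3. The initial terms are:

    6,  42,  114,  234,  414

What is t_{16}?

1st diffs: 36, 72, 120, 180.
2nd diffs: 36, 48, 60.
3rd diffs: 12, 12 (constant).
So t_k = 2k^3 + 6k^2 + 4k - 6.
Evaluating at k = 16 gives t_{16} = 9786.

9786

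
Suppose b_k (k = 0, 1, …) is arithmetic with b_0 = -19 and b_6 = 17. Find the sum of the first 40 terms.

Common difference d = (17 - (-19)) / (6 - 0) = 6.
b_k = -19 + (k - 0)·6.
b_{39} = 215; S = 40·(-19 + 215)/2 = 3920.

3920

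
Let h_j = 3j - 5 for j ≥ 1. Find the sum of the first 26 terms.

Over j = 1..26: Σj = 351.
Total = (3)·351 + (-5)·26 = 923.

923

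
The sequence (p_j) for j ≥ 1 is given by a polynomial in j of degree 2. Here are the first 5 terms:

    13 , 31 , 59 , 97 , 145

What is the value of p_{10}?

1st diffs: 18, 28, 38, 48.
2nd diffs: 10, 10, 10 (constant).
Newton forward-difference form: p_j = 13 + 18·C(j-1,1) + 10·C(j-1,2).
At j = 10: j-1 = 9, so p_{10} = 13 + 162 + 360 = 535.

535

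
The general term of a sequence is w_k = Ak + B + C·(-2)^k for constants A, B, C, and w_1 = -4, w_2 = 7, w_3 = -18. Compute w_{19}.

-1048594

Write the equations: A + B - 2C = -4; 2A + B + 4C = 7; 3A + B - 8C = -18.
Subtracting the first from the second: A + 6C = 11.
Subtracting the second from the third: A - 12C = -25.
Solving: C = 2, A = -1, then B = 1.
So w_k = -1·k + 1 + 2·(-2)^k; at k=19 this is -1048594.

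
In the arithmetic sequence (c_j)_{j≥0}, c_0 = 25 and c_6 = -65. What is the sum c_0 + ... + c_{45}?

-14375

Common difference d = (-65 - 25) / (6 - 0) = -15.
c_j = 25 + (j - 0)·(-15).
c_{45} = -650; S = 46·(25 + (-650))/2 = -14375.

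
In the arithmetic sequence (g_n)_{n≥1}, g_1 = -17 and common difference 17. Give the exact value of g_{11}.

g_n = -17 + (n - 1)·17.
g_{11} = -17 + 10·17 = 153.

153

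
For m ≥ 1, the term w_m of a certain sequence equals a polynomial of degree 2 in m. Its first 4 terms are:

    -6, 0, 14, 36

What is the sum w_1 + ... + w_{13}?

1st diffs: 6, 14, 22.
2nd diffs: 8, 8 (constant).
So w_m = 4m^2 - 6m - 4.
Continuing: …, 66, 104, 150, 204, …, w_{13} = 594.
Summing m = 1..13 (13 terms) gives 2678.

2678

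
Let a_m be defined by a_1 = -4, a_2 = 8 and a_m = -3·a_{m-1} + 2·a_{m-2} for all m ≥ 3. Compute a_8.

18064

Iterate the recurrence:
a_3 = -32, a_4 = 112, a_5 = -400, a_6 = 1424, a_7 = -5072, a_8 = 18064.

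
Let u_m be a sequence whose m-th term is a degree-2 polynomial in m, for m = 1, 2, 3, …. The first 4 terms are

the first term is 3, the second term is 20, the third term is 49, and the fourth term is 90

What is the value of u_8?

374

1st diffs: 17, 29, 41.
2nd diffs: 12, 12 (constant).
Newton forward-difference form: u_m = 3 + 17·C(m-1,1) + 12·C(m-1,2).
At m = 8: m-1 = 7, so u_8 = 3 + 119 + 252 = 374.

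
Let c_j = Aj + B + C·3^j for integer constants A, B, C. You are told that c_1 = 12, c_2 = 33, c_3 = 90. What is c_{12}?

Write the equations: A + B + 3C = 12; 2A + B + 9C = 33; 3A + B + 27C = 90.
Subtracting the first from the second: A + 6C = 21.
Subtracting the second from the third: A + 18C = 57.
Solving: C = 3, A = 3, then B = 0.
So c_j = 3·j + 0 + 3·3^j; at j=12 this is 1594359.

1594359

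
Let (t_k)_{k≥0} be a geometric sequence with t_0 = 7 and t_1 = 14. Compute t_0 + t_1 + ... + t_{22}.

58720249

Common ratio r = 2.
t_k = 7·2^(k-0).
S = 7·(2^23 - 1)/(2 - 1) = 7·(8388608 - 1)/(1) = 58720249.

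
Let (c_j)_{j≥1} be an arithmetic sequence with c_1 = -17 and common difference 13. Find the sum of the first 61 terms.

c_j = -17 + (j - 1)·13.
c_{61} = 763; S = 61·(-17 + 763)/2 = 22753.

22753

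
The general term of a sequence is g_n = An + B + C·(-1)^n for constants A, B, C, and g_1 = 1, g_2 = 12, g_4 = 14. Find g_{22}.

At n = 1, 2, 4: A + B - C = 1; 2A + B + C = 12; 4A + B + C = 14.
Subtracting the first from the second: A + 2C = 11.
Subtracting the second from the third: 2A = 2.
Solving: C = 5, A = 1, then B = 5.
Therefore g_{22} = 22 + 5 + 5·1 = 32.

32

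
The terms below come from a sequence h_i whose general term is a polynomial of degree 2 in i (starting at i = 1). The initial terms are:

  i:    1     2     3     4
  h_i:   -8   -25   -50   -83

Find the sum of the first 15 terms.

-5545

1st diffs: -17, -25, -33.
2nd diffs: -8, -8 (constant).
So h_i = -4i^2 - 5i + 1.
Continuing: …, -124, -173, -230, -295, …, h_{15} = -974.
Summing i = 1..15 (15 terms) gives -5545.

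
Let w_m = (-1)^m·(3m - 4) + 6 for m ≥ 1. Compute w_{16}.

50

(-1)^16 = 1; 3m - 4 at m=16 is 44; so w_{16} = 50.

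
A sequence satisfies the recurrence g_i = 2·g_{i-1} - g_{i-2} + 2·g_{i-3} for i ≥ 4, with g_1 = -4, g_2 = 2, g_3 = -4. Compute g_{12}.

Applying the relation repeatedly:
g_4 = -18, g_5 = -28, g_6 = -46, g_7 = -100, g_8 = -210, g_9 = -412, g_{10} = -814, g_{11} = -1636, g_{12} = -3282.

-3282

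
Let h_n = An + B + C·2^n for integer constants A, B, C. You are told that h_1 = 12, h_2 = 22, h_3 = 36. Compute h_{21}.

Write the equations: A + B + 2C = 12; 2A + B + 4C = 22; 3A + B + 8C = 36.
Subtracting the first from the second: A + 2C = 10.
Subtracting the second from the third: A + 4C = 14.
Solving: C = 2, A = 6, then B = 2.
Hence h_{21} = 6·21 + 2 + 2·2097152 = 4194432.

4194432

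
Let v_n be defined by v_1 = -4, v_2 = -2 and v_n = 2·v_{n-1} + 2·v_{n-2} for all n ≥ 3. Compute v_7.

-592

Iterate the recurrence:
v_3 = -12;  v_4 = -28;  v_5 = -80;  v_6 = -216;  v_7 = -592.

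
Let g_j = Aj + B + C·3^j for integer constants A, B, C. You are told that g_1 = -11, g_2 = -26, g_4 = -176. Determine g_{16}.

At j = 1, 2, 4: A + B + 3C = -11; 2A + B + 9C = -26; 4A + B + 81C = -176.
Subtracting the first from the second: A + 6C = -15.
Subtracting the second from the third: 2A + 72C = -150.
Solving: C = -2, A = -3, then B = -2.
So g_j = -3·j + (-2) + (-2)·3^j; at j=16 this is -86093492.

-86093492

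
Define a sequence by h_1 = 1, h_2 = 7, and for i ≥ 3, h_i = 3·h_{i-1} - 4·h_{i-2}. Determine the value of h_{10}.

Iterate the recurrence:
h_3 = 17, h_4 = 23, h_5 = 1, h_6 = -89, h_7 = -271, h_8 = -457, h_9 = -287, h_{10} = 967.

967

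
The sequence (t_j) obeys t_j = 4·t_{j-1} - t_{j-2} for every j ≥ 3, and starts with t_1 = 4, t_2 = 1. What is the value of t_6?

Iterate the recurrence:
t_3 = 0, t_4 = -1, t_5 = -4, t_6 = -15.

-15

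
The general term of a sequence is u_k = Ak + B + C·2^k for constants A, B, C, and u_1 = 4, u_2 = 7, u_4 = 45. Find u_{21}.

Plug in k = 1, 2, 4: A + B + 2C = 4; 2A + B + 4C = 7; 4A + B + 16C = 45.
Subtracting the first from the second: A + 2C = 3.
Subtracting the second from the third: 2A + 12C = 38.
Solving: C = 4, A = -5, then B = 1.
Therefore u_{21} = -105 + 1 + 4·2097152 = 8388504.

8388504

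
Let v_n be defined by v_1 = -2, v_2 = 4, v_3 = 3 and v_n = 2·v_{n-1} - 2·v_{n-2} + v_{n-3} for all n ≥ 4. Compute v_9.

3

Step forward from the initial values:
v_4 = -4; v_5 = -10; v_6 = -9; v_7 = -2; v_8 = 4; v_9 = 3.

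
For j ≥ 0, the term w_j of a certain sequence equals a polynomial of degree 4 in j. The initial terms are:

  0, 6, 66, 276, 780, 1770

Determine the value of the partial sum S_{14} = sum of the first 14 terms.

212394

1st diffs: 6, 60, 210, 504, 990.
2nd diffs: 54, 150, 294, 486.
3rd diffs: 96, 144, 192.
4th diffs: 48, 48 (constant).
Newton forward-difference form: w_j = 6·C(j,1) + 54·C(j,2) + 96·C(j,3) + 48·C(j,4).
Continuing: …, 3486, 6216, 10296, 16110, …, w_{13} = 66066.
Summing j = 0..13 (14 terms) gives 212394.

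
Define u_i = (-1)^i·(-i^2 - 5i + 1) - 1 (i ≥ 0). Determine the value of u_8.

-104

(-1)^8 = 1; -i^2 - 5i + 1 at i=8 is -103; so u_8 = -104.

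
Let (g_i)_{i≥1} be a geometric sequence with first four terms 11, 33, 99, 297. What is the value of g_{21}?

Common ratio r = 3.
g_i = 11·3^(i-1).
g_{21} = 11·3^20 = 38354628411.

38354628411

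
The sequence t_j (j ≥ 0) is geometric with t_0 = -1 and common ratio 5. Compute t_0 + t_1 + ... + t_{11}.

-61035156

t_j = (-1)·5^(j-0).
S = (-1)·(5^12 - 1)/(5 - 1) = (-1)·(244140625 - 1)/(4) = -61035156.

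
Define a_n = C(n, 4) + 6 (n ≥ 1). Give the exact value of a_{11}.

C(11, 4) = 330, so a_{11} = 336.

336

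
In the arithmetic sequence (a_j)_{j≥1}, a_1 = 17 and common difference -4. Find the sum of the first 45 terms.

a_j = 17 + (j - 1)·(-4).
a_{45} = -159; S = 45·(17 + (-159))/2 = -3195.

-3195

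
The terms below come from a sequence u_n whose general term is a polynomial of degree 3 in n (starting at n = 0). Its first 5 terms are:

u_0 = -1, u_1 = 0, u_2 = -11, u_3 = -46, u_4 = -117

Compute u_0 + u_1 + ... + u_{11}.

-8526

1st diffs: 1, -11, -35, -71.
2nd diffs: -12, -24, -36.
3rd diffs: -12, -12 (constant).
So u_n = -2n^3 + 3n - 1.
Continuing: …, -236, -415, -666, -1001, …, u_{11} = -2630.
Summing n = 0..11 (12 terms) gives -8526.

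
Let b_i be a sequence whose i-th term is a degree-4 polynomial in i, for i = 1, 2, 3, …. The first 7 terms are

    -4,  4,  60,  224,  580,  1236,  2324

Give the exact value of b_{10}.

1st diffs: 8, 56, 164, 356, 656, 1088.
2nd diffs: 48, 108, 192, 300, 432.
3rd diffs: 60, 84, 108, 132.
4th diffs: 24, 24, 24 (constant).
Newton forward-difference form: b_i = -4 + 8·C(i-1,1) + 48·C(i-1,2) + 60·C(i-1,3) + 24·C(i-1,4).
At i = 10: i-1 = 9, so b_{10} = -4 + 72 + 1728 + 5040 + 3024 = 9860.

9860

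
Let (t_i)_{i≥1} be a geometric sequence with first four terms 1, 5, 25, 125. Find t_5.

625

Common ratio r = 5.
t_i = 1·5^(i-1).
t_5 = 1·5^4 = 625.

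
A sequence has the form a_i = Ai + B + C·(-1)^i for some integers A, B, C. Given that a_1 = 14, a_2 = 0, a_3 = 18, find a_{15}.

The three given values yield: A + B - C = 14; 2A + B + C = 0; 3A + B - C = 18.
Subtracting the first from the second: A + 2C = -14.
Subtracting the second from the third: A - 2C = 18.
Solving: C = -8, A = 2, then B = 4.
Therefore a_{15} = 30 + 4 + (-8)·(-1) = 42.

42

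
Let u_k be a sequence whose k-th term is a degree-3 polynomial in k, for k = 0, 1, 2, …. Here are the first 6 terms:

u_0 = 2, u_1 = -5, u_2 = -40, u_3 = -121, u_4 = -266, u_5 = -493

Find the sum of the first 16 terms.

1st diffs: -7, -35, -81, -145, -227.
2nd diffs: -28, -46, -64, -82.
3rd diffs: -18, -18, -18 (constant).
So u_k = -3k^3 - 5k^2 + k + 2.
Continuing: …, -820, -1265, -1846, -2581, …, u_{15} = -11233.
Summing k = 0..15 (16 terms) gives -49248.

-49248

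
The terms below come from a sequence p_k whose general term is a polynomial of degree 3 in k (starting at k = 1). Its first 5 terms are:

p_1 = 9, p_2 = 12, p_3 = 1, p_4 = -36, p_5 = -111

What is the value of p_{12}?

1st diffs: 3, -11, -37, -75.
2nd diffs: -14, -26, -38.
3rd diffs: -12, -12 (constant).
Newton forward-difference form: p_k = 9 + 3·C(k-1,1) + (-14)·C(k-1,2) + (-12)·C(k-1,3).
At k = 12: k-1 = 11, so p_{12} = 9 + 33 - 770 - 1980 = -2708.

-2708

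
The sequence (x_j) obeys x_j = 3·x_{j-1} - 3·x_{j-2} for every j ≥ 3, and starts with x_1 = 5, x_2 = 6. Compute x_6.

-81

Applying the relation repeatedly:
x_3 = 3;  x_4 = -9;  x_5 = -36;  x_6 = -81.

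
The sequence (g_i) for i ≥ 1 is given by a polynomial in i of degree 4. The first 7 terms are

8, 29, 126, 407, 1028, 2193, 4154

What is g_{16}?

1st diffs: 21, 97, 281, 621, 1165, 1961.
2nd diffs: 76, 184, 340, 544, 796.
3rd diffs: 108, 156, 204, 252.
4th diffs: 48, 48, 48 (constant).
Newton forward-difference form: g_i = 8 + 21·C(i-1,1) + 76·C(i-1,2) + 108·C(i-1,3) + 48·C(i-1,4).
At i = 16: i-1 = 15, so g_{16} = 8 + 315 + 7980 + 49140 + 65520 = 122963.

122963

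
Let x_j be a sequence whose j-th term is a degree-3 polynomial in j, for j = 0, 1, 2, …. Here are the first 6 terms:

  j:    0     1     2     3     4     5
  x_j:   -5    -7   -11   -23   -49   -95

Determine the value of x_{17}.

1st diffs: -2, -4, -12, -26, -46.
2nd diffs: -2, -8, -14, -20.
3rd diffs: -6, -6, -6 (constant).
So x_j = -j^3 + 2j^2 - 3j - 5.
Evaluating at j = 17 gives x_{17} = -4391.

-4391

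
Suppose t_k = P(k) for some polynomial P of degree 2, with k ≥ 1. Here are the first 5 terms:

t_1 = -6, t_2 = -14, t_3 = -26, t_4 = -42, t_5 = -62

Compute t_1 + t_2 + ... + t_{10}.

1st diffs: -8, -12, -16, -20.
2nd diffs: -4, -4, -4 (constant).
So t_k = -2k^2 - 2k - 2.
Continuing: …, -86, -114, -146, -182, …, t_{10} = -222.
Summing k = 1..10 (10 terms) gives -900.

-900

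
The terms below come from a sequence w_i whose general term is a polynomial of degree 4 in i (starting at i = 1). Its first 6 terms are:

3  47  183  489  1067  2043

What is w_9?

1st diffs: 44, 136, 306, 578, 976.
2nd diffs: 92, 170, 272, 398.
3rd diffs: 78, 102, 126.
4th diffs: 24, 24 (constant).
Newton forward-difference form: w_i = 3 + 44·C(i-1,1) + 92·C(i-1,2) + 78·C(i-1,3) + 24·C(i-1,4).
At i = 9: i-1 = 8, so w_9 = 3 + 352 + 2576 + 4368 + 1680 = 8979.

8979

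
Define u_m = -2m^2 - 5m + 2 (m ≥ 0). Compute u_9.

-205

u_9 = -2·9^2 - 5·9 + 2 = -205.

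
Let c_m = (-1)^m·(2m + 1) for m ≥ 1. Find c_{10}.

21

(-1)^10 = 1; 2m + 1 at m=10 is 21; so c_{10} = 21.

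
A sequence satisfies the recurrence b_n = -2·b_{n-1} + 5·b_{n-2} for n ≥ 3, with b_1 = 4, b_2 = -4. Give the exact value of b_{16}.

-232997836

Iterate the recurrence:
b_3 = 28;  b_4 = -76;  b_5 = 292;  …;  b_{13} = 5676772;  b_{14} = -19581124;  b_{15} = 67546108;  b_{16} = -232997836.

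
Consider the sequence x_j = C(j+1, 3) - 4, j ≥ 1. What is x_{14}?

451

C(15, 3) = 455, so x_{14} = 451.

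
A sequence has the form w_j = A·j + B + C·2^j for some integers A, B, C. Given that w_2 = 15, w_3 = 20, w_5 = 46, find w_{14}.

16407

Plug in j = 2, 3, 5: 2A + B + 4C = 15; 3A + B + 8C = 20; 5A + B + 32C = 46.
Subtracting the first from the second: A + 4C = 5.
Subtracting the second from the third: 2A + 24C = 26.
Solving: C = 1, A = 1, then B = 9.
Hence w_{14} = 1·14 + 9 + 1·16384 = 16407.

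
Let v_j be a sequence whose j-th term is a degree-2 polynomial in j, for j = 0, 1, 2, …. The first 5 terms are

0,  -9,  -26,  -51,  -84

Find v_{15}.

1st diffs: -9, -17, -25, -33.
2nd diffs: -8, -8, -8 (constant).
Newton forward-difference form: v_j = (-9)·C(j,1) + (-8)·C(j,2).
At j = 15: j = 15, so v_{15} = -135 - 840 = -975.

-975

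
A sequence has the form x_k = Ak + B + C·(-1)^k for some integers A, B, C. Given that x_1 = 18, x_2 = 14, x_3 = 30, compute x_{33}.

210

Write the equations: A + B - C = 18; 2A + B + C = 14; 3A + B - C = 30.
Subtracting the first from the second: A + 2C = -4.
Subtracting the second from the third: A - 2C = 16.
Solving: C = -5, A = 6, then B = 7.
So x_k = 6·k + 7 + (-5)·(-1)^k; at k=33 this is 210.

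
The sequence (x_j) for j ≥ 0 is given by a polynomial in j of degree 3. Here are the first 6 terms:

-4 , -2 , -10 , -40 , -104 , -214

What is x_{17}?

-9490

1st diffs: 2, -8, -30, -64, -110.
2nd diffs: -10, -22, -34, -46.
3rd diffs: -12, -12, -12 (constant).
Newton forward-difference form: x_j = -4 + 2·C(j,1) + (-10)·C(j,2) + (-12)·C(j,3).
At j = 17: j = 17, so x_{17} = -4 + 34 - 1360 - 8160 = -9490.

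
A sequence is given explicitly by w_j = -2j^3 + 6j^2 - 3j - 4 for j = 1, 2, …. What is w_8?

w_8 = -2·8^3 + 6·8^2 - 3·8 - 4 = -668.

-668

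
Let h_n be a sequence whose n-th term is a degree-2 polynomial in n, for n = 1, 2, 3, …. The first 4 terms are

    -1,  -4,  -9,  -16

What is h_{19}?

-361

1st diffs: -3, -5, -7.
2nd diffs: -2, -2 (constant).
Newton forward-difference form: h_n = -1 + (-3)·C(n-1,1) + (-2)·C(n-1,2).
At n = 19: n-1 = 18, so h_{19} = -1 - 54 - 306 = -361.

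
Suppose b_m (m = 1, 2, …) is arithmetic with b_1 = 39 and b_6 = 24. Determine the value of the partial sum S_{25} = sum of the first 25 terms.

Common difference d = (24 - 39) / (6 - 1) = -3.
b_m = 39 + (m - 1)·(-3).
b_{25} = -33; S = 25·(39 + (-33))/2 = 75.

75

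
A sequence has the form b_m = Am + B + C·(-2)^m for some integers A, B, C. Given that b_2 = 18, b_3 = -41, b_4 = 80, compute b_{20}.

5242896

Write the equations: 2A + B + 4C = 18; 3A + B - 8C = -41; 4A + B + 16C = 80.
Subtracting the first from the second: A - 12C = -59.
Subtracting the second from the third: A + 24C = 121.
Solving: C = 5, A = 1, then B = -4.
Hence b_{20} = 1·20 + (-4) + 5·1048576 = 5242896.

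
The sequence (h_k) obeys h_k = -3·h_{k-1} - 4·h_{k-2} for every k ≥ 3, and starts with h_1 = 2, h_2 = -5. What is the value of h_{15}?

-41033

Step forward from the initial values:
h_3 = 7  h_4 = -1  h_5 = -25  …  h_{12} = -2689  h_{13} = -1753  h_{14} = 16015  h_{15} = -41033.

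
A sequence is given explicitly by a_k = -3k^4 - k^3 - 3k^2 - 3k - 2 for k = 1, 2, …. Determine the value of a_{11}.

a_{11} = -3·11^4 - 1·11^3 - 3·11^2 - 3·11 - 2 = -45652.

-45652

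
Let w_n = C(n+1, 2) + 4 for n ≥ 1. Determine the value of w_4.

C(5, 2) = 10, so w_4 = 14.

14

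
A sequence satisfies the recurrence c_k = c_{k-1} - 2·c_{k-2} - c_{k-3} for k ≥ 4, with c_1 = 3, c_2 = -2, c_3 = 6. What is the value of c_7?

-24

Compute successive terms:
c_4 = 7;  c_5 = -3;  c_6 = -23;  c_7 = -24.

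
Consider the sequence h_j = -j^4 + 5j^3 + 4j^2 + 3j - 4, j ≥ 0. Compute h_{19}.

h_{19} = -1·19^4 + 5·19^3 + 4·19^2 + 3·19 - 4 = -94529.

-94529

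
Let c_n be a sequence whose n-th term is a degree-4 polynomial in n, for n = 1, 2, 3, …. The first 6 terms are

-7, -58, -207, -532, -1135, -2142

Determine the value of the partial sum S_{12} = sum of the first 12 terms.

-82628

1st diffs: -51, -149, -325, -603, -1007.
2nd diffs: -98, -176, -278, -404.
3rd diffs: -78, -102, -126.
4th diffs: -24, -24 (constant).
So c_n = -n^4 - 3n^3 - 6n^2 + 3n.
Continuing: …, -3703, -5992, -9207, -13570, …, c_{12} = -26748.
Summing n = 1..12 (12 terms) gives -82628.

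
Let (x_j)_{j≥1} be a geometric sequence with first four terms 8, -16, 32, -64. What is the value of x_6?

Common ratio r = -2.
x_j = 8·(-2)^(j-1).
x_6 = 8·(-2)^5 = -256.

-256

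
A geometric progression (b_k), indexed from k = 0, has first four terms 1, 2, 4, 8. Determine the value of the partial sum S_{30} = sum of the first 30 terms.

1073741823

Common ratio r = 2.
b_k = 1·2^(k-0).
S = 1·(2^30 - 1)/(2 - 1) = 1·(1073741824 - 1)/(1) = 1073741823.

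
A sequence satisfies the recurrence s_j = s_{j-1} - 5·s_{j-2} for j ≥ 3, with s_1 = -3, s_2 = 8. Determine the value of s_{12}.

s_3 = 23, s_4 = -17, s_5 = -132, s_6 = -47, s_7 = 613, s_8 = 848, s_9 = -2217, s_{10} = -6457, s_{11} = 4628, s_{12} = 36913.

36913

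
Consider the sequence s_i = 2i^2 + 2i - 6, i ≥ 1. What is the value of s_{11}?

s_{11} = 2·11^2 + 2·11 - 6 = 258.

258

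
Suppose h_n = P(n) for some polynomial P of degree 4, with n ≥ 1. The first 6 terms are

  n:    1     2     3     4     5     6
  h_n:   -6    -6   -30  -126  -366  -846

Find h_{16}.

1st diffs: 0, -24, -96, -240, -480.
2nd diffs: -24, -72, -144, -240.
3rd diffs: -48, -72, -96.
4th diffs: -24, -24 (constant).
Newton forward-difference form: h_n = -6 + (-24)·C(n-1,2) + (-48)·C(n-1,3) + (-24)·C(n-1,4).
At n = 16: n-1 = 15, so h_{16} = -6 - 2520 - 21840 - 32760 = -57126.

-57126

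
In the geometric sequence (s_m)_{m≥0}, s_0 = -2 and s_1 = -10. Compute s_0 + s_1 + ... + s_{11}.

Common ratio r = 5.
s_m = (-2)·5^(m-0).
S = (-2)·(5^12 - 1)/(5 - 1) = (-2)·(244140625 - 1)/(4) = -122070312.

-122070312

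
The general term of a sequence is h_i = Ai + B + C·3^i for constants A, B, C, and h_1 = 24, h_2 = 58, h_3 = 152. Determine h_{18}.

Plug in i = 1, 2, 3: A + B + 3C = 24; 2A + B + 9C = 58; 3A + B + 27C = 152.
Subtracting the first from the second: A + 6C = 34.
Subtracting the second from the third: A + 18C = 94.
Solving: C = 5, A = 4, then B = 5.
Hence h_{18} = 4·18 + 5 + 5·387420489 = 1937102522.

1937102522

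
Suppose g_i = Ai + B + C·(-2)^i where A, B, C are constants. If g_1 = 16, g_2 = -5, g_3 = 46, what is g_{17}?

524344

Write the equations: A + B - 2C = 16; 2A + B + 4C = -5; 3A + B - 8C = 46.
Subtracting the first from the second: A + 6C = -21.
Subtracting the second from the third: A - 12C = 51.
Solving: C = -4, A = 3, then B = 5.
Hence g_{17} = 3·17 + 5 + (-4)·(-131072) = 524344.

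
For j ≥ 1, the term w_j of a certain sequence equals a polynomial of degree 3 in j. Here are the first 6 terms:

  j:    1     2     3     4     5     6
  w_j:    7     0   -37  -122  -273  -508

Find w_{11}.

1st diffs: -7, -37, -85, -151, -235.
2nd diffs: -30, -48, -66, -84.
3rd diffs: -18, -18, -18 (constant).
Newton forward-difference form: w_j = 7 + (-7)·C(j-1,1) + (-30)·C(j-1,2) + (-18)·C(j-1,3).
At j = 11: j-1 = 10, so w_{11} = 7 - 70 - 1350 - 2160 = -3573.

-3573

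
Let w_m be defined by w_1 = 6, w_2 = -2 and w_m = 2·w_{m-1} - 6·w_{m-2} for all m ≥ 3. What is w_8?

Iterate the recurrence:
w_3 = -40  w_4 = -68  w_5 = 104  w_6 = 616  w_7 = 608  w_8 = -2480.

-2480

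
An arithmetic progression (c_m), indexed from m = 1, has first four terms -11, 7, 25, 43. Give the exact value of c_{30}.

Common difference d = 18.
c_m = -11 + (m - 1)·18.
c_{30} = -11 + 29·18 = 511.

511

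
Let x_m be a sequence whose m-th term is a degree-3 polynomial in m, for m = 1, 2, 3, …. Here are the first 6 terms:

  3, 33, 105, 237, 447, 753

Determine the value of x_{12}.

5613

1st diffs: 30, 72, 132, 210, 306.
2nd diffs: 42, 60, 78, 96.
3rd diffs: 18, 18, 18 (constant).
Newton forward-difference form: x_m = 3 + 30·C(m-1,1) + 42·C(m-1,2) + 18·C(m-1,3).
At m = 12: m-1 = 11, so x_{12} = 3 + 330 + 2310 + 2970 = 5613.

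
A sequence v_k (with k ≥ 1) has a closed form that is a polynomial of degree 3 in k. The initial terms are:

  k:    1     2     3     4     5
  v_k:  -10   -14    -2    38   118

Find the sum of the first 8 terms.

1st diffs: -4, 12, 40, 80.
2nd diffs: 16, 28, 40.
3rd diffs: 12, 12 (constant).
So v_k = 2k^3 - 4k^2 - 6k - 2.
Continuing: 250, 446, 718.
Summing k = 1..8 (8 terms) gives 1544.

1544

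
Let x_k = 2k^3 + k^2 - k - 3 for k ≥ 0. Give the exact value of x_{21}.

18939

x_{21} = 2·21^3 + 1·21^2 - 1·21 - 3 = 18939.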